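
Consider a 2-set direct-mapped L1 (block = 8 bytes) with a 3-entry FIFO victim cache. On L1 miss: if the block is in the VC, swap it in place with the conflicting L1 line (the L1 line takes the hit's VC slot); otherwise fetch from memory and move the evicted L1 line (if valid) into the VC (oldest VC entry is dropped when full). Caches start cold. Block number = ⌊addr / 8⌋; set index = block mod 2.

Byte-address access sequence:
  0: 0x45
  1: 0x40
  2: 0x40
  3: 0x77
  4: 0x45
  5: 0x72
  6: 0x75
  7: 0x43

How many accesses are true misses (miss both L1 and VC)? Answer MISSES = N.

  [0] addr=0x45 blk=8 s=0: MISS | VC []
  [1] addr=0x40 blk=8 s=0: L1-HIT | VC []
  [2] addr=0x40 blk=8 s=0: L1-HIT | VC []
  [3] addr=0x77 blk=14 s=0: MISS | VC [8]
  [4] addr=0x45 blk=8 s=0: VC-HIT | VC [14]
  [5] addr=0x72 blk=14 s=0: VC-HIT | VC [8]
  [6] addr=0x75 blk=14 s=0: L1-HIT | VC [8]
  [7] addr=0x43 blk=8 s=0: VC-HIT | VC [14]

MISSES = 2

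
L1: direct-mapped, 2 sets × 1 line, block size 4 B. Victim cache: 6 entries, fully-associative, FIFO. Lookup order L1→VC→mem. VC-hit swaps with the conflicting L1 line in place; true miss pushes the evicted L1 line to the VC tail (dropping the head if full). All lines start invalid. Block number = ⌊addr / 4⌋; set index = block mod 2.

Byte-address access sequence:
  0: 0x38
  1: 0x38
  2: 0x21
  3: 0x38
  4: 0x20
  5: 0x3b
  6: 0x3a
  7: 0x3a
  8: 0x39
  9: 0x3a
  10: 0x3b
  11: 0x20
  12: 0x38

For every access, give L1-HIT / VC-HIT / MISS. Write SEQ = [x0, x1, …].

  [0] addr=0x38 blk=14 s=0: MISS | VC []
  [1] addr=0x38 blk=14 s=0: L1-HIT | VC []
  [2] addr=0x21 blk=8 s=0: MISS | VC [14]
  [3] addr=0x38 blk=14 s=0: VC-HIT | VC [8]
  [4] addr=0x20 blk=8 s=0: VC-HIT | VC [14]
  [5] addr=0x3b blk=14 s=0: VC-HIT | VC [8]
  [6] addr=0x3a blk=14 s=0: L1-HIT | VC [8]
  [7] addr=0x3a blk=14 s=0: L1-HIT | VC [8]
  [8] addr=0x39 blk=14 s=0: L1-HIT | VC [8]
  [9] addr=0x3a blk=14 s=0: L1-HIT | VC [8]
  [10] addr=0x3b blk=14 s=0: L1-HIT | VC [8]
  [11] addr=0x20 blk=8 s=0: VC-HIT | VC [14]
  [12] addr=0x38 blk=14 s=0: VC-HIT | VC [8]

SEQ = [MISS, L1-HIT, MISS, VC-HIT, VC-HIT, VC-HIT, L1-HIT, L1-HIT, L1-HIT, L1-HIT, L1-HIT, VC-HIT, VC-HIT]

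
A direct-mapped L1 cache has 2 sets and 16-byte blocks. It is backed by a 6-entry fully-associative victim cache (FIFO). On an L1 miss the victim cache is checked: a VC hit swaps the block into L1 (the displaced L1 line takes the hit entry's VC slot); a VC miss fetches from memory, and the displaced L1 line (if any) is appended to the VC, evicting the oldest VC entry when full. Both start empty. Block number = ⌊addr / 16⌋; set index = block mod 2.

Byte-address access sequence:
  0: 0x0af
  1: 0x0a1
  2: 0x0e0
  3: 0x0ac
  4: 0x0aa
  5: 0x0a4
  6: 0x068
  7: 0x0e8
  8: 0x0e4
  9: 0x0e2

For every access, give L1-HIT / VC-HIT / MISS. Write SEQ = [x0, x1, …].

SEQ = [MISS, L1-HIT, MISS, VC-HIT, L1-HIT, L1-HIT, MISS, VC-HIT, L1-HIT, L1-HIT]

#0 0xaf→b10/s0 MISS; vc=[]
#1 0xa1→b10/s0 L1-HIT; vc=[]
#2 0xe0→b14/s0 MISS; vc=[10]
#3 0xac→b10/s0 VC-HIT; vc=[14]
#4 0xaa→b10/s0 L1-HIT; vc=[14]
#5 0xa4→b10/s0 L1-HIT; vc=[14]
#6 0x68→b6/s0 MISS; vc=[14,10]
#7 0xe8→b14/s0 VC-HIT; vc=[6,10]
#8 0xe4→b14/s0 L1-HIT; vc=[6,10]
#9 0xe2→b14/s0 L1-HIT; vc=[6,10]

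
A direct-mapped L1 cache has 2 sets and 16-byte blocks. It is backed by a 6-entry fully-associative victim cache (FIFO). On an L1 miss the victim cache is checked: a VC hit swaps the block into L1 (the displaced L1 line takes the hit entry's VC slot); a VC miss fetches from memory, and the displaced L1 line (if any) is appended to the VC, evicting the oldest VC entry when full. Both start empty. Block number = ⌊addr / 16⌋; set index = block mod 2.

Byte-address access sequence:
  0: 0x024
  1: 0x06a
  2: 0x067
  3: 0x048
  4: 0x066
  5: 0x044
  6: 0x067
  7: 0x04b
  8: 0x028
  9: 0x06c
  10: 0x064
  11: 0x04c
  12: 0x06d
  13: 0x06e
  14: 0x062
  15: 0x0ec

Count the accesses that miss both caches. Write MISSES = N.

#0 0x24→b2/s0 MISS; vc=[]
#1 0x6a→b6/s0 MISS; vc=[2]
#2 0x67→b6/s0 L1-HIT; vc=[2]
#3 0x48→b4/s0 MISS; vc=[2,6]
#4 0x66→b6/s0 VC-HIT; vc=[2,4]
#5 0x44→b4/s0 VC-HIT; vc=[2,6]
#6 0x67→b6/s0 VC-HIT; vc=[2,4]
#7 0x4b→b4/s0 VC-HIT; vc=[2,6]
#8 0x28→b2/s0 VC-HIT; vc=[4,6]
#9 0x6c→b6/s0 VC-HIT; vc=[4,2]
#10 0x64→b6/s0 L1-HIT; vc=[4,2]
#11 0x4c→b4/s0 VC-HIT; vc=[6,2]
#12 0x6d→b6/s0 VC-HIT; vc=[4,2]
#13 0x6e→b6/s0 L1-HIT; vc=[4,2]
#14 0x62→b6/s0 L1-HIT; vc=[4,2]
#15 0xec→b14/s0 MISS; vc=[4,2,6]

MISSES = 4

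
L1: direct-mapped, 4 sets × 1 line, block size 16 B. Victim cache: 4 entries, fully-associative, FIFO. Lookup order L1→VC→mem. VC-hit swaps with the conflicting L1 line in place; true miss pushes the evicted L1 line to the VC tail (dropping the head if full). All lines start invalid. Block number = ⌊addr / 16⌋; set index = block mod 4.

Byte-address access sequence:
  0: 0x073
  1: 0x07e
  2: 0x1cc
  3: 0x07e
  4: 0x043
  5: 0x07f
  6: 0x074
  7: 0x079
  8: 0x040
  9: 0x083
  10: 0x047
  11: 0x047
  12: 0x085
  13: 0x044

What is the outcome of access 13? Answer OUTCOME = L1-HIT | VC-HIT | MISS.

  [0] addr=0x73 blk=7 s=3: MISS | VC []
  [1] addr=0x7e blk=7 s=3: L1-HIT | VC []
  [2] addr=0x1cc blk=28 s=0: MISS | VC []
  [3] addr=0x7e blk=7 s=3: L1-HIT | VC []
  [4] addr=0x43 blk=4 s=0: MISS | VC [28]
  [5] addr=0x7f blk=7 s=3: L1-HIT | VC [28]
  [6] addr=0x74 blk=7 s=3: L1-HIT | VC [28]
  [7] addr=0x79 blk=7 s=3: L1-HIT | VC [28]
  [8] addr=0x40 blk=4 s=0: L1-HIT | VC [28]
  [9] addr=0x83 blk=8 s=0: MISS | VC [28, 4]
  [10] addr=0x47 blk=4 s=0: VC-HIT | VC [28, 8]
  [11] addr=0x47 blk=4 s=0: L1-HIT | VC [28, 8]
  [12] addr=0x85 blk=8 s=0: VC-HIT | VC [28, 4]
  [13] addr=0x44 blk=4 s=0: VC-HIT | VC [28, 8]

OUTCOME = VC-HIT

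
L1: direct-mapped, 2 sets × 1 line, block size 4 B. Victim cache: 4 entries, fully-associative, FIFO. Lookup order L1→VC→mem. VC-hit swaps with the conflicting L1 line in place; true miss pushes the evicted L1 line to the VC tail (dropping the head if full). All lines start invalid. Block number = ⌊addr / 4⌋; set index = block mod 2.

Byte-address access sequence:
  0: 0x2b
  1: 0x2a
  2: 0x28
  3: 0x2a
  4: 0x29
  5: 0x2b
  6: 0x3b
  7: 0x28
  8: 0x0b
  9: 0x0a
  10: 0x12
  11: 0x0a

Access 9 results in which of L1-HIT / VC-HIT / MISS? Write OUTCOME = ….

OUTCOME = L1-HIT

#0 0x2b→b10/s0 MISS; vc=[]
#1 0x2a→b10/s0 L1-HIT; vc=[]
#2 0x28→b10/s0 L1-HIT; vc=[]
#3 0x2a→b10/s0 L1-HIT; vc=[]
#4 0x29→b10/s0 L1-HIT; vc=[]
#5 0x2b→b10/s0 L1-HIT; vc=[]
#6 0x3b→b14/s0 MISS; vc=[10]
#7 0x28→b10/s0 VC-HIT; vc=[14]
#8 0xb→b2/s0 MISS; vc=[14,10]
#9 0xa→b2/s0 L1-HIT; vc=[14,10]
#10 0x12→b4/s0 MISS; vc=[14,10,2]
#11 0xa→b2/s0 VC-HIT; vc=[14,10,4]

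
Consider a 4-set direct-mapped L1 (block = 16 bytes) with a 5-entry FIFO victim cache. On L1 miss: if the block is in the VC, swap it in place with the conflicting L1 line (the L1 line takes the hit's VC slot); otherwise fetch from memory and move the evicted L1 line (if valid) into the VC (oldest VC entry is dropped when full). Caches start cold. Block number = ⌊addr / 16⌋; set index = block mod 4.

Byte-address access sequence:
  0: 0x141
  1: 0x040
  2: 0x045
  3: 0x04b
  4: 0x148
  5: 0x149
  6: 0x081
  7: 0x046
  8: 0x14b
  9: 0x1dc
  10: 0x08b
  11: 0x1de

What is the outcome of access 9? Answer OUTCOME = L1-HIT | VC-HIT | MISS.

  [0] addr=0x141 blk=20 s=0: MISS | VC []
  [1] addr=0x40 blk=4 s=0: MISS | VC [20]
  [2] addr=0x45 blk=4 s=0: L1-HIT | VC [20]
  [3] addr=0x4b blk=4 s=0: L1-HIT | VC [20]
  [4] addr=0x148 blk=20 s=0: VC-HIT | VC [4]
  [5] addr=0x149 blk=20 s=0: L1-HIT | VC [4]
  [6] addr=0x81 blk=8 s=0: MISS | VC [4, 20]
  [7] addr=0x46 blk=4 s=0: VC-HIT | VC [8, 20]
  [8] addr=0x14b blk=20 s=0: VC-HIT | VC [8, 4]
  [9] addr=0x1dc blk=29 s=1: MISS | VC [8, 4]
  [10] addr=0x8b blk=8 s=0: VC-HIT | VC [20, 4]
  [11] addr=0x1de blk=29 s=1: L1-HIT | VC [20, 4]

OUTCOME = MISS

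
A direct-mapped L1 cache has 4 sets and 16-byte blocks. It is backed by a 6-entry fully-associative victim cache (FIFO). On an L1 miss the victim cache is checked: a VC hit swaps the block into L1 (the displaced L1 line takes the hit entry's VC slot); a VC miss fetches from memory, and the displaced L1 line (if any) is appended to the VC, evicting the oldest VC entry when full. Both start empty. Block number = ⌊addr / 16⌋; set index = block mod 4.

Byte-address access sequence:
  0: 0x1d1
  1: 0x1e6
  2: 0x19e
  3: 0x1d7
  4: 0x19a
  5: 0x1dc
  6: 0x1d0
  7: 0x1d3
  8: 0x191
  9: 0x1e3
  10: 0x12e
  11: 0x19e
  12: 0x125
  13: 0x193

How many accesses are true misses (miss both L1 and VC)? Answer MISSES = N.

0: 0x1d1 (blk 29, set 1) → MISS  vc=[]
1: 0x1e6 (blk 30, set 2) → MISS  vc=[]
2: 0x19e (blk 25, set 1) → MISS  vc=[29]
3: 0x1d7 (blk 29, set 1) → VC-HIT  vc=[25]
4: 0x19a (blk 25, set 1) → VC-HIT  vc=[29]
5: 0x1dc (blk 29, set 1) → VC-HIT  vc=[25]
6: 0x1d0 (blk 29, set 1) → L1-HIT  vc=[25]
7: 0x1d3 (blk 29, set 1) → L1-HIT  vc=[25]
8: 0x191 (blk 25, set 1) → VC-HIT  vc=[29]
9: 0x1e3 (blk 30, set 2) → L1-HIT  vc=[29]
10: 0x12e (blk 18, set 2) → MISS  vc=[29, 30]
11: 0x19e (blk 25, set 1) → L1-HIT  vc=[29, 30]
12: 0x125 (blk 18, set 2) → L1-HIT  vc=[29, 30]
13: 0x193 (blk 25, set 1) → L1-HIT  vc=[29, 30]

MISSES = 4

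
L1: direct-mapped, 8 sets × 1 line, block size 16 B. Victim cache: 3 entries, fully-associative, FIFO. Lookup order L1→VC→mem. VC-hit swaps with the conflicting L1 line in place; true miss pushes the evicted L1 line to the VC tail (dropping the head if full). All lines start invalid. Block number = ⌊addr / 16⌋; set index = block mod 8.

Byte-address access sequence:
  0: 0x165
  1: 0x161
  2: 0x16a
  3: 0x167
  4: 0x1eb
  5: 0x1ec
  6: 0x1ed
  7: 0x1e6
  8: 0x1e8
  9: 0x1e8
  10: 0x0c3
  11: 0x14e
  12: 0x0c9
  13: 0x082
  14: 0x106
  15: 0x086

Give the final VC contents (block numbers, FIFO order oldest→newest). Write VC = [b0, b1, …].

VC = [22, 20, 16]

#0 0x165→b22/s6 MISS; vc=[]
#1 0x161→b22/s6 L1-HIT; vc=[]
#2 0x16a→b22/s6 L1-HIT; vc=[]
#3 0x167→b22/s6 L1-HIT; vc=[]
#4 0x1eb→b30/s6 MISS; vc=[22]
#5 0x1ec→b30/s6 L1-HIT; vc=[22]
#6 0x1ed→b30/s6 L1-HIT; vc=[22]
#7 0x1e6→b30/s6 L1-HIT; vc=[22]
#8 0x1e8→b30/s6 L1-HIT; vc=[22]
#9 0x1e8→b30/s6 L1-HIT; vc=[22]
#10 0xc3→b12/s4 MISS; vc=[22]
#11 0x14e→b20/s4 MISS; vc=[22,12]
#12 0xc9→b12/s4 VC-HIT; vc=[22,20]
#13 0x82→b8/s0 MISS; vc=[22,20]
#14 0x106→b16/s0 MISS; vc=[22,20,8]
#15 0x86→b8/s0 VC-HIT; vc=[22,20,16]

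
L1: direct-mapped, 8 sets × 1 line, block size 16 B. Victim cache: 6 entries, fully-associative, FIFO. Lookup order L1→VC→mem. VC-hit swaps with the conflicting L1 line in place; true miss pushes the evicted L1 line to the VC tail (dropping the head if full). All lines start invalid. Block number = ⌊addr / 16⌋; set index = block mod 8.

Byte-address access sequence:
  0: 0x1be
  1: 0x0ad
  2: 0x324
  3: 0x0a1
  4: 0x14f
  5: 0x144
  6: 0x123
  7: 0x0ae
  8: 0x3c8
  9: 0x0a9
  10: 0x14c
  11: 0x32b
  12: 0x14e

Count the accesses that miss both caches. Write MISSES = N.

MISSES = 6

0: 0x1be (blk 27, set 3) → MISS  vc=[]
1: 0xad (blk 10, set 2) → MISS  vc=[]
2: 0x324 (blk 50, set 2) → MISS  vc=[10]
3: 0xa1 (blk 10, set 2) → VC-HIT  vc=[50]
4: 0x14f (blk 20, set 4) → MISS  vc=[50]
5: 0x144 (blk 20, set 4) → L1-HIT  vc=[50]
6: 0x123 (blk 18, set 2) → MISS  vc=[50, 10]
7: 0xae (blk 10, set 2) → VC-HIT  vc=[50, 18]
8: 0x3c8 (blk 60, set 4) → MISS  vc=[50, 18, 20]
9: 0xa9 (blk 10, set 2) → L1-HIT  vc=[50, 18, 20]
10: 0x14c (blk 20, set 4) → VC-HIT  vc=[50, 18, 60]
11: 0x32b (blk 50, set 2) → VC-HIT  vc=[10, 18, 60]
12: 0x14e (blk 20, set 4) → L1-HIT  vc=[10, 18, 60]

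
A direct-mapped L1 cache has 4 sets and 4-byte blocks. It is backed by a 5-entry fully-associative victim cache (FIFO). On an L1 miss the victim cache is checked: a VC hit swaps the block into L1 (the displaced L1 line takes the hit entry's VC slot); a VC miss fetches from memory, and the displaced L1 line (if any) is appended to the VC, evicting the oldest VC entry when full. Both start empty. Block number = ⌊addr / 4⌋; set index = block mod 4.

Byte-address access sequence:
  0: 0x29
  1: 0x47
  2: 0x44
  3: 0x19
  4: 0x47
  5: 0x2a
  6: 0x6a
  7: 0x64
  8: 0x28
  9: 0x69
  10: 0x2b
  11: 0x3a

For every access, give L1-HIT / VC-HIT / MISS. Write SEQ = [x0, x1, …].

SEQ = [MISS, MISS, L1-HIT, MISS, L1-HIT, VC-HIT, MISS, MISS, VC-HIT, VC-HIT, VC-HIT, MISS]

0: 0x29 (blk 10, set 2) → MISS  vc=[]
1: 0x47 (blk 17, set 1) → MISS  vc=[]
2: 0x44 (blk 17, set 1) → L1-HIT  vc=[]
3: 0x19 (blk 6, set 2) → MISS  vc=[10]
4: 0x47 (blk 17, set 1) → L1-HIT  vc=[10]
5: 0x2a (blk 10, set 2) → VC-HIT  vc=[6]
6: 0x6a (blk 26, set 2) → MISS  vc=[6, 10]
7: 0x64 (blk 25, set 1) → MISS  vc=[6, 10, 17]
8: 0x28 (blk 10, set 2) → VC-HIT  vc=[6, 26, 17]
9: 0x69 (blk 26, set 2) → VC-HIT  vc=[6, 10, 17]
10: 0x2b (blk 10, set 2) → VC-HIT  vc=[6, 26, 17]
11: 0x3a (blk 14, set 2) → MISS  vc=[6, 26, 17, 10]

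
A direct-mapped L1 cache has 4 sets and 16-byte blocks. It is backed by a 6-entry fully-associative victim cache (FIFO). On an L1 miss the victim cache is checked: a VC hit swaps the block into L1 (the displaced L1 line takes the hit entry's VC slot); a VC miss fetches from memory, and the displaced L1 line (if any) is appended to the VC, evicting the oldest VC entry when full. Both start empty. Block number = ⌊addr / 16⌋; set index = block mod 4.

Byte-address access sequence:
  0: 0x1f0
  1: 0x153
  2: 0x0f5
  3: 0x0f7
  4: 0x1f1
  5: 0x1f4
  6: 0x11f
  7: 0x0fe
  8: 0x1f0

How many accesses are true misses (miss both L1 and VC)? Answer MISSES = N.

MISSES = 4

0: 0x1f0 (blk 31, set 3) → MISS  vc=[]
1: 0x153 (blk 21, set 1) → MISS  vc=[]
2: 0xf5 (blk 15, set 3) → MISS  vc=[31]
3: 0xf7 (blk 15, set 3) → L1-HIT  vc=[31]
4: 0x1f1 (blk 31, set 3) → VC-HIT  vc=[15]
5: 0x1f4 (blk 31, set 3) → L1-HIT  vc=[15]
6: 0x11f (blk 17, set 1) → MISS  vc=[15, 21]
7: 0xfe (blk 15, set 3) → VC-HIT  vc=[31, 21]
8: 0x1f0 (blk 31, set 3) → VC-HIT  vc=[15, 21]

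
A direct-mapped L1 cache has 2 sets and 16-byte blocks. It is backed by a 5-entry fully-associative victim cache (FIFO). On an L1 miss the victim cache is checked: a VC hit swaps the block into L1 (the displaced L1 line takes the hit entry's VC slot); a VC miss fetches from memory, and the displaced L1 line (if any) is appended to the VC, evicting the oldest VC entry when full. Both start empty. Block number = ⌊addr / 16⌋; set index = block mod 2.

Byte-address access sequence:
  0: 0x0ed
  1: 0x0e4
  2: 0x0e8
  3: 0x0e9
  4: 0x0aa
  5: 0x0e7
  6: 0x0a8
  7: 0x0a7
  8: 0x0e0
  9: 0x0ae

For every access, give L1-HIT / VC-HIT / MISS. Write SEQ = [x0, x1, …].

SEQ = [MISS, L1-HIT, L1-HIT, L1-HIT, MISS, VC-HIT, VC-HIT, L1-HIT, VC-HIT, VC-HIT]

#0 0xed→b14/s0 MISS; vc=[]
#1 0xe4→b14/s0 L1-HIT; vc=[]
#2 0xe8→b14/s0 L1-HIT; vc=[]
#3 0xe9→b14/s0 L1-HIT; vc=[]
#4 0xaa→b10/s0 MISS; vc=[14]
#5 0xe7→b14/s0 VC-HIT; vc=[10]
#6 0xa8→b10/s0 VC-HIT; vc=[14]
#7 0xa7→b10/s0 L1-HIT; vc=[14]
#8 0xe0→b14/s0 VC-HIT; vc=[10]
#9 0xae→b10/s0 VC-HIT; vc=[14]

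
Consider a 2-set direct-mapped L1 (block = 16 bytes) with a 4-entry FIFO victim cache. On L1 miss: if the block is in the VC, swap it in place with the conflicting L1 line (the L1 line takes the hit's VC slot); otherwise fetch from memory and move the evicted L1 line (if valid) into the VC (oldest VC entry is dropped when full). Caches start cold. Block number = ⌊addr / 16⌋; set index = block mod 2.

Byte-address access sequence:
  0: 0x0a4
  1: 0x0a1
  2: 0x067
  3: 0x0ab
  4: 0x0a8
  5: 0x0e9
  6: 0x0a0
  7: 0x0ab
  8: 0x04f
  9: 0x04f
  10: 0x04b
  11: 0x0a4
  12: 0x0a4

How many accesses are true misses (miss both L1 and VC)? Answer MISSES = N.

MISSES = 4

  [0] addr=0xa4 blk=10 s=0: MISS | VC []
  [1] addr=0xa1 blk=10 s=0: L1-HIT | VC []
  [2] addr=0x67 blk=6 s=0: MISS | VC [10]
  [3] addr=0xab blk=10 s=0: VC-HIT | VC [6]
  [4] addr=0xa8 blk=10 s=0: L1-HIT | VC [6]
  [5] addr=0xe9 blk=14 s=0: MISS | VC [6, 10]
  [6] addr=0xa0 blk=10 s=0: VC-HIT | VC [6, 14]
  [7] addr=0xab blk=10 s=0: L1-HIT | VC [6, 14]
  [8] addr=0x4f blk=4 s=0: MISS | VC [6, 14, 10]
  [9] addr=0x4f blk=4 s=0: L1-HIT | VC [6, 14, 10]
  [10] addr=0x4b blk=4 s=0: L1-HIT | VC [6, 14, 10]
  [11] addr=0xa4 blk=10 s=0: VC-HIT | VC [6, 14, 4]
  [12] addr=0xa4 blk=10 s=0: L1-HIT | VC [6, 14, 4]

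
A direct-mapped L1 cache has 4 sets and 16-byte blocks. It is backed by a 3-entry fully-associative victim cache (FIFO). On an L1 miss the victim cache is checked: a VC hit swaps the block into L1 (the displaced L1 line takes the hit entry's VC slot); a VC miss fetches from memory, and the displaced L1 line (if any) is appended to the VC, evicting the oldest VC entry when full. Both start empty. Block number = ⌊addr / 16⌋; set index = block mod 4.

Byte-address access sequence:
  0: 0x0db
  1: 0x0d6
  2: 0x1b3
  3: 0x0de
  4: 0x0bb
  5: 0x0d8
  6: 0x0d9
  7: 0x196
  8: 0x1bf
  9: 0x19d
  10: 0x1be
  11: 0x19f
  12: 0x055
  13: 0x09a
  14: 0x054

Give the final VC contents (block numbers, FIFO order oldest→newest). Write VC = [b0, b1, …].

VC = [13, 25, 9]

#0 0xdb→b13/s1 MISS; vc=[]
#1 0xd6→b13/s1 L1-HIT; vc=[]
#2 0x1b3→b27/s3 MISS; vc=[]
#3 0xde→b13/s1 L1-HIT; vc=[]
#4 0xbb→b11/s3 MISS; vc=[27]
#5 0xd8→b13/s1 L1-HIT; vc=[27]
#6 0xd9→b13/s1 L1-HIT; vc=[27]
#7 0x196→b25/s1 MISS; vc=[27,13]
#8 0x1bf→b27/s3 VC-HIT; vc=[11,13]
#9 0x19d→b25/s1 L1-HIT; vc=[11,13]
#10 0x1be→b27/s3 L1-HIT; vc=[11,13]
#11 0x19f→b25/s1 L1-HIT; vc=[11,13]
#12 0x55→b5/s1 MISS; vc=[11,13,25]
#13 0x9a→b9/s1 MISS; vc=[13,25,5]
#14 0x54→b5/s1 VC-HIT; vc=[13,25,9]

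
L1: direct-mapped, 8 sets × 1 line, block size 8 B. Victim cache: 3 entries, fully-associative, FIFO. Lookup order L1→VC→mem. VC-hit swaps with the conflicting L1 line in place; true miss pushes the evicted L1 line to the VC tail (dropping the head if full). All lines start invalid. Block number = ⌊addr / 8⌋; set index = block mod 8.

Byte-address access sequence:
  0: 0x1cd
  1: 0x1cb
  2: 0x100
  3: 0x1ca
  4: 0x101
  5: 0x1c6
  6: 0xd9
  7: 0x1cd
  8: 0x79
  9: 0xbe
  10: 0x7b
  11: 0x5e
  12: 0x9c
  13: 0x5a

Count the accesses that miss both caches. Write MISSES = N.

  [0] addr=0x1cd blk=57 s=1: MISS | VC []
  [1] addr=0x1cb blk=57 s=1: L1-HIT | VC []
  [2] addr=0x100 blk=32 s=0: MISS | VC []
  [3] addr=0x1ca blk=57 s=1: L1-HIT | VC []
  [4] addr=0x101 blk=32 s=0: L1-HIT | VC []
  [5] addr=0x1c6 blk=56 s=0: MISS | VC [32]
  [6] addr=0xd9 blk=27 s=3: MISS | VC [32]
  [7] addr=0x1cd blk=57 s=1: L1-HIT | VC [32]
  [8] addr=0x79 blk=15 s=7: MISS | VC [32]
  [9] addr=0xbe blk=23 s=7: MISS | VC [32, 15]
  [10] addr=0x7b blk=15 s=7: VC-HIT | VC [32, 23]
  [11] addr=0x5e blk=11 s=3: MISS | VC [32, 23, 27]
  [12] addr=0x9c blk=19 s=3: MISS | VC [23, 27, 11]
  [13] addr=0x5a blk=11 s=3: VC-HIT | VC [23, 27, 19]

MISSES = 8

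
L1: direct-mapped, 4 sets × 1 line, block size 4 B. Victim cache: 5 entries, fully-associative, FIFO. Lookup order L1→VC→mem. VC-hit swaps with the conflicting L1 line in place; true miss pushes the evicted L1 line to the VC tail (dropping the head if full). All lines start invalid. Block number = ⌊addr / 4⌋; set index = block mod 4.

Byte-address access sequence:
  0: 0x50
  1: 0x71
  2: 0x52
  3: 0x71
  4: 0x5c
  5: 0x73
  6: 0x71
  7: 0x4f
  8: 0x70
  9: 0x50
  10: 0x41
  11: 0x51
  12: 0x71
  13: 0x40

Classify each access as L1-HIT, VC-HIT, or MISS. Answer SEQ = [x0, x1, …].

  [0] addr=0x50 blk=20 s=0: MISS | VC []
  [1] addr=0x71 blk=28 s=0: MISS | VC [20]
  [2] addr=0x52 blk=20 s=0: VC-HIT | VC [28]
  [3] addr=0x71 blk=28 s=0: VC-HIT | VC [20]
  [4] addr=0x5c blk=23 s=3: MISS | VC [20]
  [5] addr=0x73 blk=28 s=0: L1-HIT | VC [20]
  [6] addr=0x71 blk=28 s=0: L1-HIT | VC [20]
  [7] addr=0x4f blk=19 s=3: MISS | VC [20, 23]
  [8] addr=0x70 blk=28 s=0: L1-HIT | VC [20, 23]
  [9] addr=0x50 blk=20 s=0: VC-HIT | VC [28, 23]
  [10] addr=0x41 blk=16 s=0: MISS | VC [28, 23, 20]
  [11] addr=0x51 blk=20 s=0: VC-HIT | VC [28, 23, 16]
  [12] addr=0x71 blk=28 s=0: VC-HIT | VC [20, 23, 16]
  [13] addr=0x40 blk=16 s=0: VC-HIT | VC [20, 23, 28]

SEQ = [MISS, MISS, VC-HIT, VC-HIT, MISS, L1-HIT, L1-HIT, MISS, L1-HIT, VC-HIT, MISS, VC-HIT, VC-HIT, VC-HIT]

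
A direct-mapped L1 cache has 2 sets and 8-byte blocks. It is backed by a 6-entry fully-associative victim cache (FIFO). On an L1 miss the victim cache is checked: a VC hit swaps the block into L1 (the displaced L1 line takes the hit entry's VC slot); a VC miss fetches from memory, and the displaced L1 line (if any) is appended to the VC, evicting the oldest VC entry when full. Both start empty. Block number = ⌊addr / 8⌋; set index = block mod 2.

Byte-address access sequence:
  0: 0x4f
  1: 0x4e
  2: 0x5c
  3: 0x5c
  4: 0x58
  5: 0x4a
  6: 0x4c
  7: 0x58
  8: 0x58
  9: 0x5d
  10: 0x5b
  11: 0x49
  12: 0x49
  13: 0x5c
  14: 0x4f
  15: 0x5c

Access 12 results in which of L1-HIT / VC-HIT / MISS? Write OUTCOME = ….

OUTCOME = L1-HIT

  [0] addr=0x4f blk=9 s=1: MISS | VC []
  [1] addr=0x4e blk=9 s=1: L1-HIT | VC []
  [2] addr=0x5c blk=11 s=1: MISS | VC [9]
  [3] addr=0x5c blk=11 s=1: L1-HIT | VC [9]
  [4] addr=0x58 blk=11 s=1: L1-HIT | VC [9]
  [5] addr=0x4a blk=9 s=1: VC-HIT | VC [11]
  [6] addr=0x4c blk=9 s=1: L1-HIT | VC [11]
  [7] addr=0x58 blk=11 s=1: VC-HIT | VC [9]
  [8] addr=0x58 blk=11 s=1: L1-HIT | VC [9]
  [9] addr=0x5d blk=11 s=1: L1-HIT | VC [9]
  [10] addr=0x5b blk=11 s=1: L1-HIT | VC [9]
  [11] addr=0x49 blk=9 s=1: VC-HIT | VC [11]
  [12] addr=0x49 blk=9 s=1: L1-HIT | VC [11]
  [13] addr=0x5c blk=11 s=1: VC-HIT | VC [9]
  [14] addr=0x4f blk=9 s=1: VC-HIT | VC [11]
  [15] addr=0x5c blk=11 s=1: VC-HIT | VC [9]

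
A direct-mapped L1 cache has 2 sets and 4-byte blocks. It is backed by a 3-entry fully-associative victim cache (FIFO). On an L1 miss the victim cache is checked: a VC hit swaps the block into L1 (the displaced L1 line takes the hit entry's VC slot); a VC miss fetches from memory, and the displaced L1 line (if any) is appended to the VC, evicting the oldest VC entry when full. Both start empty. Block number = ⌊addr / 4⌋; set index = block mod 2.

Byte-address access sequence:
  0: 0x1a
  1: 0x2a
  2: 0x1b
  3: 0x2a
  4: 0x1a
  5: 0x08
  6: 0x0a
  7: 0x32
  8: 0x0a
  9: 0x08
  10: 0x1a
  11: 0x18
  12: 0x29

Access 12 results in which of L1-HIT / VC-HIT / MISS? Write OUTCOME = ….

OUTCOME = VC-HIT

  [0] addr=0x1a blk=6 s=0: MISS | VC []
  [1] addr=0x2a blk=10 s=0: MISS | VC [6]
  [2] addr=0x1b blk=6 s=0: VC-HIT | VC [10]
  [3] addr=0x2a blk=10 s=0: VC-HIT | VC [6]
  [4] addr=0x1a blk=6 s=0: VC-HIT | VC [10]
  [5] addr=0x8 blk=2 s=0: MISS | VC [10, 6]
  [6] addr=0xa blk=2 s=0: L1-HIT | VC [10, 6]
  [7] addr=0x32 blk=12 s=0: MISS | VC [10, 6, 2]
  [8] addr=0xa blk=2 s=0: VC-HIT | VC [10, 6, 12]
  [9] addr=0x8 blk=2 s=0: L1-HIT | VC [10, 6, 12]
  [10] addr=0x1a blk=6 s=0: VC-HIT | VC [10, 2, 12]
  [11] addr=0x18 blk=6 s=0: L1-HIT | VC [10, 2, 12]
  [12] addr=0x29 blk=10 s=0: VC-HIT | VC [6, 2, 12]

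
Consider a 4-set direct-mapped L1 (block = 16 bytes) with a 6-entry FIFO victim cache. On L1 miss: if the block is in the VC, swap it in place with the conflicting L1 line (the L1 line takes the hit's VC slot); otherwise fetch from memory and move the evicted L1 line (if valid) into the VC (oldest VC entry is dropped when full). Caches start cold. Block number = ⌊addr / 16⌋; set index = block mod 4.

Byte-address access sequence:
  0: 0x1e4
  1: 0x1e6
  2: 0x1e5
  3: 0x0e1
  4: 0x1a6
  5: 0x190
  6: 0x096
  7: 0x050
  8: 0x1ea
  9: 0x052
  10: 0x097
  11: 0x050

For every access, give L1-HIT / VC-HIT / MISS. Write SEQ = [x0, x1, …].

#0 0x1e4→b30/s2 MISS; vc=[]
#1 0x1e6→b30/s2 L1-HIT; vc=[]
#2 0x1e5→b30/s2 L1-HIT; vc=[]
#3 0xe1→b14/s2 MISS; vc=[30]
#4 0x1a6→b26/s2 MISS; vc=[30,14]
#5 0x190→b25/s1 MISS; vc=[30,14]
#6 0x96→b9/s1 MISS; vc=[30,14,25]
#7 0x50→b5/s1 MISS; vc=[30,14,25,9]
#8 0x1ea→b30/s2 VC-HIT; vc=[26,14,25,9]
#9 0x52→b5/s1 L1-HIT; vc=[26,14,25,9]
#10 0x97→b9/s1 VC-HIT; vc=[26,14,25,5]
#11 0x50→b5/s1 VC-HIT; vc=[26,14,25,9]

SEQ = [MISS, L1-HIT, L1-HIT, MISS, MISS, MISS, MISS, MISS, VC-HIT, L1-HIT, VC-HIT, VC-HIT]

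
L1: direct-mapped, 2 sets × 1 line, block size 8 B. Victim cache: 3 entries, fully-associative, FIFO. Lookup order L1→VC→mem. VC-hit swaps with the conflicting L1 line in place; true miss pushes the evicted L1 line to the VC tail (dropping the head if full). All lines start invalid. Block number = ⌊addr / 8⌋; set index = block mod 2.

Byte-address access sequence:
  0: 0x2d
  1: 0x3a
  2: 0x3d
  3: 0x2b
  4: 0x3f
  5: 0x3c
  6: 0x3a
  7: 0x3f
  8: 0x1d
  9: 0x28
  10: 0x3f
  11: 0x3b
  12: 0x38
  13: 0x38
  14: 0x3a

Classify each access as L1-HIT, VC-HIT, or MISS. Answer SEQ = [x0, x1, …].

SEQ = [MISS, MISS, L1-HIT, VC-HIT, VC-HIT, L1-HIT, L1-HIT, L1-HIT, MISS, VC-HIT, VC-HIT, L1-HIT, L1-HIT, L1-HIT, L1-HIT]

0: 0x2d (blk 5, set 1) → MISS  vc=[]
1: 0x3a (blk 7, set 1) → MISS  vc=[5]
2: 0x3d (blk 7, set 1) → L1-HIT  vc=[5]
3: 0x2b (blk 5, set 1) → VC-HIT  vc=[7]
4: 0x3f (blk 7, set 1) → VC-HIT  vc=[5]
5: 0x3c (blk 7, set 1) → L1-HIT  vc=[5]
6: 0x3a (blk 7, set 1) → L1-HIT  vc=[5]
7: 0x3f (blk 7, set 1) → L1-HIT  vc=[5]
8: 0x1d (blk 3, set 1) → MISS  vc=[5, 7]
9: 0x28 (blk 5, set 1) → VC-HIT  vc=[3, 7]
10: 0x3f (blk 7, set 1) → VC-HIT  vc=[3, 5]
11: 0x3b (blk 7, set 1) → L1-HIT  vc=[3, 5]
12: 0x38 (blk 7, set 1) → L1-HIT  vc=[3, 5]
13: 0x38 (blk 7, set 1) → L1-HIT  vc=[3, 5]
14: 0x3a (blk 7, set 1) → L1-HIT  vc=[3, 5]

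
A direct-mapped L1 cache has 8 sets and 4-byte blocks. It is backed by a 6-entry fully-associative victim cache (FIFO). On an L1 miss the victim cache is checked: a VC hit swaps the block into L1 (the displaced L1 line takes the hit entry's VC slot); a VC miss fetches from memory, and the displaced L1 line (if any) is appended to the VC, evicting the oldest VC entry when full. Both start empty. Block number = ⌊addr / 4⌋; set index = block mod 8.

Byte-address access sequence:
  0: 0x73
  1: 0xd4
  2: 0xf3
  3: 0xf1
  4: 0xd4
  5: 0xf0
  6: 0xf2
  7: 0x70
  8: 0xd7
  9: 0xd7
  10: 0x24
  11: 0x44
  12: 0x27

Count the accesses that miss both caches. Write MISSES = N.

  [0] addr=0x73 blk=28 s=4: MISS | VC []
  [1] addr=0xd4 blk=53 s=5: MISS | VC []
  [2] addr=0xf3 blk=60 s=4: MISS | VC [28]
  [3] addr=0xf1 blk=60 s=4: L1-HIT | VC [28]
  [4] addr=0xd4 blk=53 s=5: L1-HIT | VC [28]
  [5] addr=0xf0 blk=60 s=4: L1-HIT | VC [28]
  [6] addr=0xf2 blk=60 s=4: L1-HIT | VC [28]
  [7] addr=0x70 blk=28 s=4: VC-HIT | VC [60]
  [8] addr=0xd7 blk=53 s=5: L1-HIT | VC [60]
  [9] addr=0xd7 blk=53 s=5: L1-HIT | VC [60]
  [10] addr=0x24 blk=9 s=1: MISS | VC [60]
  [11] addr=0x44 blk=17 s=1: MISS | VC [60, 9]
  [12] addr=0x27 blk=9 s=1: VC-HIT | VC [60, 17]

MISSES = 5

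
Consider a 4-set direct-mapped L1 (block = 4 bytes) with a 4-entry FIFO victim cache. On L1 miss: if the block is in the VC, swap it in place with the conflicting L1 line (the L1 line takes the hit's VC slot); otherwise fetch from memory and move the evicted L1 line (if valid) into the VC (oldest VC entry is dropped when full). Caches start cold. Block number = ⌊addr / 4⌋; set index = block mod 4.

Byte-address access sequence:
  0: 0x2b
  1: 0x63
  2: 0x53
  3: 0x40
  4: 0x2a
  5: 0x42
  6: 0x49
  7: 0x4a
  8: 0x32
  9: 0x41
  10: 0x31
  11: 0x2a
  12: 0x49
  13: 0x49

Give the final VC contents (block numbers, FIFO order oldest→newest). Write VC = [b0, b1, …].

VC = [24, 20, 10, 16]

#0 0x2b→b10/s2 MISS; vc=[]
#1 0x63→b24/s0 MISS; vc=[]
#2 0x53→b20/s0 MISS; vc=[24]
#3 0x40→b16/s0 MISS; vc=[24,20]
#4 0x2a→b10/s2 L1-HIT; vc=[24,20]
#5 0x42→b16/s0 L1-HIT; vc=[24,20]
#6 0x49→b18/s2 MISS; vc=[24,20,10]
#7 0x4a→b18/s2 L1-HIT; vc=[24,20,10]
#8 0x32→b12/s0 MISS; vc=[24,20,10,16]
#9 0x41→b16/s0 VC-HIT; vc=[24,20,10,12]
#10 0x31→b12/s0 VC-HIT; vc=[24,20,10,16]
#11 0x2a→b10/s2 VC-HIT; vc=[24,20,18,16]
#12 0x49→b18/s2 VC-HIT; vc=[24,20,10,16]
#13 0x49→b18/s2 L1-HIT; vc=[24,20,10,16]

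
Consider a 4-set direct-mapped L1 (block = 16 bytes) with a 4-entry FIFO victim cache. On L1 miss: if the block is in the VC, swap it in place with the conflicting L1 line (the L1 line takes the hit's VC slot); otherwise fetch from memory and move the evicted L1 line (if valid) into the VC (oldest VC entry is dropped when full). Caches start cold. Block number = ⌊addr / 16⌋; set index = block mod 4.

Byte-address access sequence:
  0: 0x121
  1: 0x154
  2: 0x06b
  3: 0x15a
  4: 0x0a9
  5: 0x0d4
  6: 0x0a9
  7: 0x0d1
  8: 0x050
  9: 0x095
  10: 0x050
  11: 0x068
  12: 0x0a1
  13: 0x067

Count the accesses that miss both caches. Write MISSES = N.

MISSES = 7

#0 0x121→b18/s2 MISS; vc=[]
#1 0x154→b21/s1 MISS; vc=[]
#2 0x6b→b6/s2 MISS; vc=[18]
#3 0x15a→b21/s1 L1-HIT; vc=[18]
#4 0xa9→b10/s2 MISS; vc=[18,6]
#5 0xd4→b13/s1 MISS; vc=[18,6,21]
#6 0xa9→b10/s2 L1-HIT; vc=[18,6,21]
#7 0xd1→b13/s1 L1-HIT; vc=[18,6,21]
#8 0x50→b5/s1 MISS; vc=[18,6,21,13]
#9 0x95→b9/s1 MISS; vc=[6,21,13,5]
#10 0x50→b5/s1 VC-HIT; vc=[6,21,13,9]
#11 0x68→b6/s2 VC-HIT; vc=[10,21,13,9]
#12 0xa1→b10/s2 VC-HIT; vc=[6,21,13,9]
#13 0x67→b6/s2 VC-HIT; vc=[10,21,13,9]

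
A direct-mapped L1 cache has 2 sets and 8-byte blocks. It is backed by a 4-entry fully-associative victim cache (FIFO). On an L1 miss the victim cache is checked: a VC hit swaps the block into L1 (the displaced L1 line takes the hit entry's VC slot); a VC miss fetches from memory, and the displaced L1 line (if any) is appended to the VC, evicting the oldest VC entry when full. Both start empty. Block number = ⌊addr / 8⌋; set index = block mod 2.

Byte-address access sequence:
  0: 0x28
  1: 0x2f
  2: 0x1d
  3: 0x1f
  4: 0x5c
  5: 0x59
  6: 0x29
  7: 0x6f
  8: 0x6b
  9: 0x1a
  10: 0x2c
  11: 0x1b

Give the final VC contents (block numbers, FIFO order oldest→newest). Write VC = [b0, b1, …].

0: 0x28 (blk 5, set 1) → MISS  vc=[]
1: 0x2f (blk 5, set 1) → L1-HIT  vc=[]
2: 0x1d (blk 3, set 1) → MISS  vc=[5]
3: 0x1f (blk 3, set 1) → L1-HIT  vc=[5]
4: 0x5c (blk 11, set 1) → MISS  vc=[5, 3]
5: 0x59 (blk 11, set 1) → L1-HIT  vc=[5, 3]
6: 0x29 (blk 5, set 1) → VC-HIT  vc=[11, 3]
7: 0x6f (blk 13, set 1) → MISS  vc=[11, 3, 5]
8: 0x6b (blk 13, set 1) → L1-HIT  vc=[11, 3, 5]
9: 0x1a (blk 3, set 1) → VC-HIT  vc=[11, 13, 5]
10: 0x2c (blk 5, set 1) → VC-HIT  vc=[11, 13, 3]
11: 0x1b (blk 3, set 1) → VC-HIT  vc=[11, 13, 5]

VC = [11, 13, 5]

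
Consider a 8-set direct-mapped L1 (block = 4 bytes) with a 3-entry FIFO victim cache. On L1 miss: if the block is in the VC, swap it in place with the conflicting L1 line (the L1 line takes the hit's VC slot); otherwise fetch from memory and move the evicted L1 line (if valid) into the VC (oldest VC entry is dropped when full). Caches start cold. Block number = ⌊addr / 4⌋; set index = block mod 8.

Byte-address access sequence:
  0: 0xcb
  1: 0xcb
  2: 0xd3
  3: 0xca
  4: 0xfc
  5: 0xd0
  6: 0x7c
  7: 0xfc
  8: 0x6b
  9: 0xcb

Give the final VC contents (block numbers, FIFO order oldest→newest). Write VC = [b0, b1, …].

0: 0xcb (blk 50, set 2) → MISS  vc=[]
1: 0xcb (blk 50, set 2) → L1-HIT  vc=[]
2: 0xd3 (blk 52, set 4) → MISS  vc=[]
3: 0xca (blk 50, set 2) → L1-HIT  vc=[]
4: 0xfc (blk 63, set 7) → MISS  vc=[]
5: 0xd0 (blk 52, set 4) → L1-HIT  vc=[]
6: 0x7c (blk 31, set 7) → MISS  vc=[63]
7: 0xfc (blk 63, set 7) → VC-HIT  vc=[31]
8: 0x6b (blk 26, set 2) → MISS  vc=[31, 50]
9: 0xcb (blk 50, set 2) → VC-HIT  vc=[31, 26]

VC = [31, 26]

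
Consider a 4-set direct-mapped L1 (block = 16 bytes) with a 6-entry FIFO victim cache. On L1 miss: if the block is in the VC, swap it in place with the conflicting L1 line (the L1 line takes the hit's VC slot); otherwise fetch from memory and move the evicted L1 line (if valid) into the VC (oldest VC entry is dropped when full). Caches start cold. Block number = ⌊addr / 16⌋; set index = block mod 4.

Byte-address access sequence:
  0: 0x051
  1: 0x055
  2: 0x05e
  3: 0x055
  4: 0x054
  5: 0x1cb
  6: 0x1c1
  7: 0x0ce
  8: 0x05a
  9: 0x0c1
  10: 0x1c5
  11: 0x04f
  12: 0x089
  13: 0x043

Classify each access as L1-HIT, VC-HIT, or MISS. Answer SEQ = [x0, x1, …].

  [0] addr=0x51 blk=5 s=1: MISS | VC []
  [1] addr=0x55 blk=5 s=1: L1-HIT | VC []
  [2] addr=0x5e blk=5 s=1: L1-HIT | VC []
  [3] addr=0x55 blk=5 s=1: L1-HIT | VC []
  [4] addr=0x54 blk=5 s=1: L1-HIT | VC []
  [5] addr=0x1cb blk=28 s=0: MISS | VC []
  [6] addr=0x1c1 blk=28 s=0: L1-HIT | VC []
  [7] addr=0xce blk=12 s=0: MISS | VC [28]
  [8] addr=0x5a blk=5 s=1: L1-HIT | VC [28]
  [9] addr=0xc1 blk=12 s=0: L1-HIT | VC [28]
  [10] addr=0x1c5 blk=28 s=0: VC-HIT | VC [12]
  [11] addr=0x4f blk=4 s=0: MISS | VC [12, 28]
  [12] addr=0x89 blk=8 s=0: MISS | VC [12, 28, 4]
  [13] addr=0x43 blk=4 s=0: VC-HIT | VC [12, 28, 8]

SEQ = [MISS, L1-HIT, L1-HIT, L1-HIT, L1-HIT, MISS, L1-HIT, MISS, L1-HIT, L1-HIT, VC-HIT, MISS, MISS, VC-HIT]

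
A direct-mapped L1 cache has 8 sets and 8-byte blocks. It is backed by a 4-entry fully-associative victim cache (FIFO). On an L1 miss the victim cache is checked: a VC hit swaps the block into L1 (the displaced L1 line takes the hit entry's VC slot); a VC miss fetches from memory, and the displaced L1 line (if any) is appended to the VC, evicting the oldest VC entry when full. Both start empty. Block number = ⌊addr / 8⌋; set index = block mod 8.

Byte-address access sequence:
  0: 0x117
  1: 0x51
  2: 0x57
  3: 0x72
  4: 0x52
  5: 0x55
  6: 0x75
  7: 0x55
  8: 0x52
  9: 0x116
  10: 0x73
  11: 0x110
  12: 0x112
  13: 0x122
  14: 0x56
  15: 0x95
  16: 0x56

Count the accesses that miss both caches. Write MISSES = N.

MISSES = 5

0: 0x117 (blk 34, set 2) → MISS  vc=[]
1: 0x51 (blk 10, set 2) → MISS  vc=[34]
2: 0x57 (blk 10, set 2) → L1-HIT  vc=[34]
3: 0x72 (blk 14, set 6) → MISS  vc=[34]
4: 0x52 (blk 10, set 2) → L1-HIT  vc=[34]
5: 0x55 (blk 10, set 2) → L1-HIT  vc=[34]
6: 0x75 (blk 14, set 6) → L1-HIT  vc=[34]
7: 0x55 (blk 10, set 2) → L1-HIT  vc=[34]
8: 0x52 (blk 10, set 2) → L1-HIT  vc=[34]
9: 0x116 (blk 34, set 2) → VC-HIT  vc=[10]
10: 0x73 (blk 14, set 6) → L1-HIT  vc=[10]
11: 0x110 (blk 34, set 2) → L1-HIT  vc=[10]
12: 0x112 (blk 34, set 2) → L1-HIT  vc=[10]
13: 0x122 (blk 36, set 4) → MISS  vc=[10]
14: 0x56 (blk 10, set 2) → VC-HIT  vc=[34]
15: 0x95 (blk 18, set 2) → MISS  vc=[34, 10]
16: 0x56 (blk 10, set 2) → VC-HIT  vc=[34, 18]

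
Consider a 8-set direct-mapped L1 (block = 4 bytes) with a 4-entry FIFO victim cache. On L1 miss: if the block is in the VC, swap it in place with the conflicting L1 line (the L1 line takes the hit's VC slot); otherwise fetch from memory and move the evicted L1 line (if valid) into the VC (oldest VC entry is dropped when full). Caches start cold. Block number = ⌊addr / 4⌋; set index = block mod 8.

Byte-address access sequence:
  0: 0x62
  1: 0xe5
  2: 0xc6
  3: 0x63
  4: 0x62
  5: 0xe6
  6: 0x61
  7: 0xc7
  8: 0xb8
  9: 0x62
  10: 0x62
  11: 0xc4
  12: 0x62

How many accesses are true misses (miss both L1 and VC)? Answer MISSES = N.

MISSES = 4

0: 0x62 (blk 24, set 0) → MISS  vc=[]
1: 0xe5 (blk 57, set 1) → MISS  vc=[]
2: 0xc6 (blk 49, set 1) → MISS  vc=[57]
3: 0x63 (blk 24, set 0) → L1-HIT  vc=[57]
4: 0x62 (blk 24, set 0) → L1-HIT  vc=[57]
5: 0xe6 (blk 57, set 1) → VC-HIT  vc=[49]
6: 0x61 (blk 24, set 0) → L1-HIT  vc=[49]
7: 0xc7 (blk 49, set 1) → VC-HIT  vc=[57]
8: 0xb8 (blk 46, set 6) → MISS  vc=[57]
9: 0x62 (blk 24, set 0) → L1-HIT  vc=[57]
10: 0x62 (blk 24, set 0) → L1-HIT  vc=[57]
11: 0xc4 (blk 49, set 1) → L1-HIT  vc=[57]
12: 0x62 (blk 24, set 0) → L1-HIT  vc=[57]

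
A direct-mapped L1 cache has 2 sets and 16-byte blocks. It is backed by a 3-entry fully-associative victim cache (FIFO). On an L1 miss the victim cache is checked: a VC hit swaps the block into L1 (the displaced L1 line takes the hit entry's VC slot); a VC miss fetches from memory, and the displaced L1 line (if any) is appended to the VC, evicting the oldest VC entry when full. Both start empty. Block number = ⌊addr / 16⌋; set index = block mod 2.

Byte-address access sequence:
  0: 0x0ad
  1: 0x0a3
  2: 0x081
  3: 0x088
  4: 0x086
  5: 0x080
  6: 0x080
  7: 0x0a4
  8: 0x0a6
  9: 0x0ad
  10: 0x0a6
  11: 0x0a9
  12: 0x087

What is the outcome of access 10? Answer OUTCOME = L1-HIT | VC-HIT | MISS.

#0 0xad→b10/s0 MISS; vc=[]
#1 0xa3→b10/s0 L1-HIT; vc=[]
#2 0x81→b8/s0 MISS; vc=[10]
#3 0x88→b8/s0 L1-HIT; vc=[10]
#4 0x86→b8/s0 L1-HIT; vc=[10]
#5 0x80→b8/s0 L1-HIT; vc=[10]
#6 0x80→b8/s0 L1-HIT; vc=[10]
#7 0xa4→b10/s0 VC-HIT; vc=[8]
#8 0xa6→b10/s0 L1-HIT; vc=[8]
#9 0xad→b10/s0 L1-HIT; vc=[8]
#10 0xa6→b10/s0 L1-HIT; vc=[8]
#11 0xa9→b10/s0 L1-HIT; vc=[8]
#12 0x87→b8/s0 VC-HIT; vc=[10]

OUTCOME = L1-HIT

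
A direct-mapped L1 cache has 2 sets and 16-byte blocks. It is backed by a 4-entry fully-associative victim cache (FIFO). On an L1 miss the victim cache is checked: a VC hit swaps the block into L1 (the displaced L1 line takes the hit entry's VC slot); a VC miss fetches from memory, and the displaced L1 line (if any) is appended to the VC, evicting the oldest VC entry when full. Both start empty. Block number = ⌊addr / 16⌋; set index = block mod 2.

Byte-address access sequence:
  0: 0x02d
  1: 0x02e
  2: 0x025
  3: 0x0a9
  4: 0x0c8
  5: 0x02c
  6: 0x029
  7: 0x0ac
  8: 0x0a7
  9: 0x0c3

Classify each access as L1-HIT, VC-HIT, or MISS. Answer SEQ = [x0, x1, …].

SEQ = [MISS, L1-HIT, L1-HIT, MISS, MISS, VC-HIT, L1-HIT, VC-HIT, L1-HIT, VC-HIT]

  [0] addr=0x2d blk=2 s=0: MISS | VC []
  [1] addr=0x2e blk=2 s=0: L1-HIT | VC []
  [2] addr=0x25 blk=2 s=0: L1-HIT | VC []
  [3] addr=0xa9 blk=10 s=0: MISS | VC [2]
  [4] addr=0xc8 blk=12 s=0: MISS | VC [2, 10]
  [5] addr=0x2c blk=2 s=0: VC-HIT | VC [12, 10]
  [6] addr=0x29 blk=2 s=0: L1-HIT | VC [12, 10]
  [7] addr=0xac blk=10 s=0: VC-HIT | VC [12, 2]
  [8] addr=0xa7 blk=10 s=0: L1-HIT | VC [12, 2]
  [9] addr=0xc3 blk=12 s=0: VC-HIT | VC [10, 2]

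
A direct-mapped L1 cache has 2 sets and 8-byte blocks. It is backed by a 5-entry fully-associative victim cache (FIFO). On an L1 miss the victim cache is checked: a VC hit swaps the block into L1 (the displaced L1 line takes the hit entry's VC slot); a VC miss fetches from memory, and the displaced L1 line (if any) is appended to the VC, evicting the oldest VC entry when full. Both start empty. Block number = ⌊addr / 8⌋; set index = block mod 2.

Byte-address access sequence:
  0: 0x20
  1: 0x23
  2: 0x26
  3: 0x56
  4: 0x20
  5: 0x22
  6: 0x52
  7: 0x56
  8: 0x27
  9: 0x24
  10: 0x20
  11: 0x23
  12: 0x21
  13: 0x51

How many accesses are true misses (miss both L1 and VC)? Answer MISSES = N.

MISSES = 2

#0 0x20→b4/s0 MISS; vc=[]
#1 0x23→b4/s0 L1-HIT; vc=[]
#2 0x26→b4/s0 L1-HIT; vc=[]
#3 0x56→b10/s0 MISS; vc=[4]
#4 0x20→b4/s0 VC-HIT; vc=[10]
#5 0x22→b4/s0 L1-HIT; vc=[10]
#6 0x52→b10/s0 VC-HIT; vc=[4]
#7 0x56→b10/s0 L1-HIT; vc=[4]
#8 0x27→b4/s0 VC-HIT; vc=[10]
#9 0x24→b4/s0 L1-HIT; vc=[10]
#10 0x20→b4/s0 L1-HIT; vc=[10]
#11 0x23→b4/s0 L1-HIT; vc=[10]
#12 0x21→b4/s0 L1-HIT; vc=[10]
#13 0x51→b10/s0 VC-HIT; vc=[4]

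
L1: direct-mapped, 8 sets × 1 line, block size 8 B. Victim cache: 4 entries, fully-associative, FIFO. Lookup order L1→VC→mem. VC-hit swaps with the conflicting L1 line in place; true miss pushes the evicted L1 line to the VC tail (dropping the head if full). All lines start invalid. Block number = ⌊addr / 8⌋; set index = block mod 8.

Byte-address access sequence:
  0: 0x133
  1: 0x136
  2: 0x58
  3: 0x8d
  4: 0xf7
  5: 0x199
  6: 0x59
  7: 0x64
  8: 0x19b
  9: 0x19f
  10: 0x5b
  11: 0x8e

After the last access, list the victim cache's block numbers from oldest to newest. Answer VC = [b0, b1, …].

VC = [38, 51]

0: 0x133 (blk 38, set 6) → MISS  vc=[]
1: 0x136 (blk 38, set 6) → L1-HIT  vc=[]
2: 0x58 (blk 11, set 3) → MISS  vc=[]
3: 0x8d (blk 17, set 1) → MISS  vc=[]
4: 0xf7 (blk 30, set 6) → MISS  vc=[38]
5: 0x199 (blk 51, set 3) → MISS  vc=[38, 11]
6: 0x59 (blk 11, set 3) → VC-HIT  vc=[38, 51]
7: 0x64 (blk 12, set 4) → MISS  vc=[38, 51]
8: 0x19b (blk 51, set 3) → VC-HIT  vc=[38, 11]
9: 0x19f (blk 51, set 3) → L1-HIT  vc=[38, 11]
10: 0x5b (blk 11, set 3) → VC-HIT  vc=[38, 51]
11: 0x8e (blk 17, set 1) → L1-HIT  vc=[38, 51]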